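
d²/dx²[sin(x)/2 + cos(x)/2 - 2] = -sin(x)/2 - cos(x)/2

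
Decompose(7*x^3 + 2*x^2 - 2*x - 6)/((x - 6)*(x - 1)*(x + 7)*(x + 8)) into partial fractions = 1723/(63*(x + 8)) - 2295/(104*(x + 7)) - 1/(360*(x - 1)) + 783/(455*(x - 6))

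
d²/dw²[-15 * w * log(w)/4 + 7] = -15/(4*w)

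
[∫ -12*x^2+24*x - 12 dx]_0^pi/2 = -4 - 4*(-1 + pi/2)^3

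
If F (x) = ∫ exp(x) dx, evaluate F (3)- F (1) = -E + exp(3)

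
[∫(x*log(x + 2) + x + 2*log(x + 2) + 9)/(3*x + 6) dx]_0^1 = -3*log(2) + 10*log(3)/3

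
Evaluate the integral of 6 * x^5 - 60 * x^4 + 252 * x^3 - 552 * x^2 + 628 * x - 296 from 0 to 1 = -114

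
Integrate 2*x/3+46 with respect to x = x^2/3 + 46*x + C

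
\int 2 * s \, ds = s^2 + C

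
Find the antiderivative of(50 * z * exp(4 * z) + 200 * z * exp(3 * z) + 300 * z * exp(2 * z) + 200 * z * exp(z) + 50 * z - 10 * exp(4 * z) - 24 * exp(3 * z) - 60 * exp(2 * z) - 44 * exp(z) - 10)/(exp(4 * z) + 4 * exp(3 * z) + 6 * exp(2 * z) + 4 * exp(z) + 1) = (5*z*(5*z - 2)*(exp(z) + 1)^3 - 4*(exp(z) + 1)^2*exp(z) + (8*exp(z) + 4)*exp(2*z))/(exp(z) + 1)^3 + C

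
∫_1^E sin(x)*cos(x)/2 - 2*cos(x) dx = -(-2 + sin(1)/2)^2 + (-2 + sin(E)/2)^2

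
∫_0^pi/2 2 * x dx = pi^2/4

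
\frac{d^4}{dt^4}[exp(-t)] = exp(-t)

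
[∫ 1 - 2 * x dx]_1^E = E - exp(2)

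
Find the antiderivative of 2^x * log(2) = 2^x + C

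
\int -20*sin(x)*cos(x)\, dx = -10*sin(x)^2 + C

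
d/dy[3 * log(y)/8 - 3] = 3/(8*y)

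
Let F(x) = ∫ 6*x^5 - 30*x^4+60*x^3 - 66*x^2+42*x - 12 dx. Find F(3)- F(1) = 48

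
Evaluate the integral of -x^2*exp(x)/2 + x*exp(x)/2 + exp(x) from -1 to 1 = 5*exp(-1)/2 + E/2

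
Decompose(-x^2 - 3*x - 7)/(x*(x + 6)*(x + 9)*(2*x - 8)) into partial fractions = 61/(702*(x + 9)) - 5/(72*(x + 6)) - 7/(208*(x - 4)) + 7/(432*x)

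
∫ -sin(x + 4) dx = cos(x + 4) + C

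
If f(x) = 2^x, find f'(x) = 2^x*log(2)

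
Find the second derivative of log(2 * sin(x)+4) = -(2*sin(x) + 1)/(sin(x) + 2)^2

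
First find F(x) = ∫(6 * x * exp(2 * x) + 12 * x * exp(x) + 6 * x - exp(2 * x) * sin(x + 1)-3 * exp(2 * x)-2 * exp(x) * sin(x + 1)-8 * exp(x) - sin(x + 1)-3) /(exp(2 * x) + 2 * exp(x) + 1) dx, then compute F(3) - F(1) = -2*exp(3)/(1 + exp(3)) + cos(4) - cos(2) + 2*E/(1 + E) + 18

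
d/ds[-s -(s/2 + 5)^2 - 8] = -s/2 - 6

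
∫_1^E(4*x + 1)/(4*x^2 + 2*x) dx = -log(3)/2 + log(E + 2*exp(2))/2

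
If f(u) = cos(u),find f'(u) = -sin(u)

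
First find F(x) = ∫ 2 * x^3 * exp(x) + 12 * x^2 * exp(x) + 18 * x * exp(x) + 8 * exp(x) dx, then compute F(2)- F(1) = -16*E + 54*exp(2)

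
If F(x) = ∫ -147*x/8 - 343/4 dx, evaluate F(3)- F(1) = -245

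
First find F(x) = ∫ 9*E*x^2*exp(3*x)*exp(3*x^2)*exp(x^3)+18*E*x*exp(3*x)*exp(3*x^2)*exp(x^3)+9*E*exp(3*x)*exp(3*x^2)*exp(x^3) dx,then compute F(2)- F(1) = -3*exp(8) + 3*exp(27)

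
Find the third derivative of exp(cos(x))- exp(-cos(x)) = (exp(2*cos(x))*cos(x) + 3*exp(2*cos(x)) + cos(x) - 3)*exp(-cos(x))*sin(x)*cos(x)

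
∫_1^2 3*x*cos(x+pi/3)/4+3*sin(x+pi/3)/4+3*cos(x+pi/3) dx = -15*sin(1 + pi/3)/4 + 9*sin(pi/3 + 2)/2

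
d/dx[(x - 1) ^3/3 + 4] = x^2 - 2*x + 1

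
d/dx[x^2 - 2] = 2*x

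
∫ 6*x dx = 3*x^2 + C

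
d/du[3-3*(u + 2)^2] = -6*u - 12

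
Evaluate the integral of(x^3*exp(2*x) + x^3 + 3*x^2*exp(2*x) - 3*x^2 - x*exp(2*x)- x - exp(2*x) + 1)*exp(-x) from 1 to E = (-E + exp(3))*(-exp(-E) + exp(E))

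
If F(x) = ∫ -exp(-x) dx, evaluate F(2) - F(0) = -1 + exp(-2)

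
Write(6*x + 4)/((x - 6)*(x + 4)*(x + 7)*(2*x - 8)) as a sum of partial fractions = 19/(429*(x + 7)) - 1/(24*(x + 4)) - 7/(88*(x - 4)) + 1/(13*(x - 6))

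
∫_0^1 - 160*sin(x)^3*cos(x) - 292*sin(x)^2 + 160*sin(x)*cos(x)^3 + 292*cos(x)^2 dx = 2*(10*sin(2) + 73)*sin(2)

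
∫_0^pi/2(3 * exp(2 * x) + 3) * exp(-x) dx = -3*exp(-pi/2) + 3*exp(pi/2)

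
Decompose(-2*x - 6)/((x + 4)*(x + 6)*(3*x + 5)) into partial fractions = -24/(91*(3*x + 5)) + 3/(13*(x + 6)) - 1/(7*(x + 4))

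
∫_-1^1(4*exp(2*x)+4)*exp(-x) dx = -8*exp(-1) + 8*E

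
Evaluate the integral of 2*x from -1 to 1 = 0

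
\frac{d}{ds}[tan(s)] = cos(s)^(-2)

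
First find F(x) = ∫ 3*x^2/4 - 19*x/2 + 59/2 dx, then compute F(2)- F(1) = 17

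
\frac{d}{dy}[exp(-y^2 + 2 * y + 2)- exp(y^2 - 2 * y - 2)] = (-2*y*exp(-2*y^2 + 4*y + 4) - 2*y + 2*exp(-2*y^2 + 4*y + 4) + 2)*exp(y^2 - 2*y - 2)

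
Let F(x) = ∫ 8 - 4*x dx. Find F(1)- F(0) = 6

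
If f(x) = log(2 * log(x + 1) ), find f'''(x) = (2*log(x + 1)^2 + 3*log(x + 1) + 2)/(x^3*log(x + 1)^3 + 3*x^2*log(x + 1)^3 + 3*x*log(x + 1)^3 + log(x + 1)^3)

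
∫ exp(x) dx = exp(x) + C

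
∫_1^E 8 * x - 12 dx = -1 + (3 - 2*E)^2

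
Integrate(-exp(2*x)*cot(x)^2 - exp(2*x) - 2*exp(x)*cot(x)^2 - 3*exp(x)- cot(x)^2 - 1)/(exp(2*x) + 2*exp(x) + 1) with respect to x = ((exp(x) + 1)*cot(x) - exp(x))/(exp(x) + 1) + C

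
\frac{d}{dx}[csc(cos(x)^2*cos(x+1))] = (3*sin(x)*cos(1)*cos(x) + 3*sin(1)*cos(x)^2 - 2*sin(1))*cos(x)*cos(cos(x)^2*cos(x + 1))/sin(cos(x)^2*cos(x + 1))^2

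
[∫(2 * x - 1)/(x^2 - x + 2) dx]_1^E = -log(2) + log(-E + 2 + exp(2))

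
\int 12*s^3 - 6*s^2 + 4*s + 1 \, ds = 3*s^4 - 2*s^3 + 2*s^2 + s + C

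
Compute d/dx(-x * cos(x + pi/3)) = x*sin(x + pi/3) - cos(x + pi/3)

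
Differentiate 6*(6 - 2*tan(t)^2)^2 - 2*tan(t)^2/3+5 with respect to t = 96*tan(t)^5 - 580*tan(t)^3/3 - 868*tan(t)/3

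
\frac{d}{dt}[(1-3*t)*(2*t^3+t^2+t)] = -24*t^3 - 3*t^2 - 4*t + 1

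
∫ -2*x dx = -x^2 + C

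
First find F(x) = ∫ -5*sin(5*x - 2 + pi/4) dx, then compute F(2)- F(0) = cos(pi/4 + 8) - sin(pi/4 + 2)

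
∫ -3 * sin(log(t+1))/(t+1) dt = 3*cos(log(t + 1)) + C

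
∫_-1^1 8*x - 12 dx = -24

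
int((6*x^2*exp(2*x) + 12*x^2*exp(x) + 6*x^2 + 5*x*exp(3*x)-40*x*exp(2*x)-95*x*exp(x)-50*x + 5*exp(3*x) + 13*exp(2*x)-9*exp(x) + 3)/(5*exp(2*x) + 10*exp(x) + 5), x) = ((exp(x) + 1)*(2*x^3 - 25*x^2 + 5*x*exp(x) + 3*x - 20) - 20*exp(x))/(5*(exp(x) + 1)) + C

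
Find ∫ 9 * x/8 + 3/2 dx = 9*x^2/16 + 3*x/2 + C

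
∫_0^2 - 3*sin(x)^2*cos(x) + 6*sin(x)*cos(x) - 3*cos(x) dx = -1 + (1 - sin(2))^3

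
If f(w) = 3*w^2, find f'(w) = 6*w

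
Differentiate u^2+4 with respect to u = 2*u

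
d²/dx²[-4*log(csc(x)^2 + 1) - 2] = 8*(2*sin(x)^2 - 3 - 1/sin(x)^2)/(sin(x)^2 + 1)^2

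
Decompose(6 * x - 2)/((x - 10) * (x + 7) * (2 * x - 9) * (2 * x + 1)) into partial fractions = -2/(273*(2*x + 1)) - 10/(253*(2*x - 9)) + 44/(5083*(x + 7)) + 58/(3927*(x - 10))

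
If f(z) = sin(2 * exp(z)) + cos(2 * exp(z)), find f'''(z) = 2*sqrt(2)*(-4*exp(2*z)*cos(2*exp(z) + pi/4) - 6*exp(z)*sin(2*exp(z) + pi/4) + cos(2*exp(z) + pi/4))*exp(z)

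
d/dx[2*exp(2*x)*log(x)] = (4*x*exp(2*x)*log(x) + 2*exp(2*x))/x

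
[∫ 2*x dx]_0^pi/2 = pi^2/4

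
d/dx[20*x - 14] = 20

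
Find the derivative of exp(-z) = -exp(-z)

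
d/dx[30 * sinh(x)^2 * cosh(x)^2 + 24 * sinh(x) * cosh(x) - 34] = 15*sinh(4*x) + 24*cosh(2*x)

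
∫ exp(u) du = exp(u) + C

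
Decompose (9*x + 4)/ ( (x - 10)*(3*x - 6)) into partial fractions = -11/(12*(x - 2)) + 47/(12*(x - 10))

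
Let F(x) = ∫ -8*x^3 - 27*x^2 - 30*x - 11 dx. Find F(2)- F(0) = -186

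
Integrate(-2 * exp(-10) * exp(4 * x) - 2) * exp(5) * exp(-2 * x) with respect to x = -2*sinh(2*x - 5) + C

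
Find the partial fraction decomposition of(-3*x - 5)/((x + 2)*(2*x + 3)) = -1/(2*x + 3) - 1/(x + 2)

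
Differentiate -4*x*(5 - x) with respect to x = 8*x - 20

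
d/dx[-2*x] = -2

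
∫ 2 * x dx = x^2 + C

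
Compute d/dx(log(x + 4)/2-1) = 1/(2*x + 8)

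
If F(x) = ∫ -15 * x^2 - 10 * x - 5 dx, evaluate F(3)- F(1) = -180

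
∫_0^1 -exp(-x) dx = -1 + exp(-1)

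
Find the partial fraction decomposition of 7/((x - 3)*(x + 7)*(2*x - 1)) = -28/(75*(2*x - 1)) + 7/(150*(x + 7)) + 7/(50*(x - 3))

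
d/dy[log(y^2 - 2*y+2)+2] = (2*y - 2)/(y^2 - 2*y + 2)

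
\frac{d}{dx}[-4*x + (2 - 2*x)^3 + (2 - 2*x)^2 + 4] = -24*x^2 + 56*x - 36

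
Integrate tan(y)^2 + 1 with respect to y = tan(y) + C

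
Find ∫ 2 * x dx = x^2 + C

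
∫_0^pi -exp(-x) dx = -1 + exp(-pi)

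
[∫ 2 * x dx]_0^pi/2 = pi^2/4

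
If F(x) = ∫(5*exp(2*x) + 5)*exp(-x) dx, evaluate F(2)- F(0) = -5*exp(-2) + 5*exp(2)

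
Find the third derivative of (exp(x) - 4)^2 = 8*exp(2*x) - 8*exp(x)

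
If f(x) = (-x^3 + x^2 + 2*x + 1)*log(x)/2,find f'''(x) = (-6*x^3*log(x) - 11*x^3 + 2*x^2 - 2*x + 2)/(2*x^3)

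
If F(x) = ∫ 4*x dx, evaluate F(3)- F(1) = 16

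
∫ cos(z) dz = sin(z) + C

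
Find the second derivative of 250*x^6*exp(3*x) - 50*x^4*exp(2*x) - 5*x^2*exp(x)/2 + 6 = 2250*x^6*exp(3*x) + 9000*x^5*exp(3*x) + 7500*x^4*exp(3*x) - 200*x^4*exp(2*x) - 800*x^3*exp(2*x) - 600*x^2*exp(2*x) - 5*x^2*exp(x)/2 - 10*x*exp(x) - 5*exp(x)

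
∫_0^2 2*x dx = 4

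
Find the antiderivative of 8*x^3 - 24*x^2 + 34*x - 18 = 2*x^4 - 8*x^3 + 17*x^2 - 18*x + C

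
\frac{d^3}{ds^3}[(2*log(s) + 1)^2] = (16*log(s) - 16)/s^3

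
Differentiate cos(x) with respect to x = -sin(x)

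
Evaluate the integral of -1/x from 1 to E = -1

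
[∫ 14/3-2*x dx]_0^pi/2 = (-1 + pi/6)*(5 - 3*pi/2) + 5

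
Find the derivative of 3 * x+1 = 3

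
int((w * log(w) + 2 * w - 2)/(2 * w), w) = (w - 2)*(log(w) + 1)/2 + C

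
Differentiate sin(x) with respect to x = cos(x)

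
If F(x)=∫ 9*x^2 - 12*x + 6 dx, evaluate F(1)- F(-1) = 18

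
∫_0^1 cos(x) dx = sin(1)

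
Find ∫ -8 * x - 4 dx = -4*x^2 - 4*x + C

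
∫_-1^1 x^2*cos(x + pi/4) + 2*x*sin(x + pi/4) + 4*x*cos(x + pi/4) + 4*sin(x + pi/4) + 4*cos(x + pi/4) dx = sqrt(2)*(4*cos(1) + 5*sin(1))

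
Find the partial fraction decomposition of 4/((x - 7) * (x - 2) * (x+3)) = 2/(25*(x + 3)) - 4/(25*(x - 2)) + 2/(25*(x - 7))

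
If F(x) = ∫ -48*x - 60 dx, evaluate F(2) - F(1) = -132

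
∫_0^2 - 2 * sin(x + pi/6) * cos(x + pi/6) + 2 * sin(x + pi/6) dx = -(-1 + sqrt(3)/2)^2 + (-1 + cos(pi/6 + 2))^2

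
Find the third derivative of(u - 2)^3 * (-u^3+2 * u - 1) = -120*u^3 + 360*u^2 - 240*u - 30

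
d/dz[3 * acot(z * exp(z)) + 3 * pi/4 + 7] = (-3*z*exp(z) - 3*exp(z))/(z^2*exp(2*z) + 1)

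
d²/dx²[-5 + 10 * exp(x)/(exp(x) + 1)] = (-10*exp(2*x) + 10*exp(x))/(exp(3*x) + 3*exp(2*x) + 3*exp(x) + 1)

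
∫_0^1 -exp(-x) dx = -1 + exp(-1)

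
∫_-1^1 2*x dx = 0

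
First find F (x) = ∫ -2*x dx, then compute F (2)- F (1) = -3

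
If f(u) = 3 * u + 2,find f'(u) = 3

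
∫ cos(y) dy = sin(y) + C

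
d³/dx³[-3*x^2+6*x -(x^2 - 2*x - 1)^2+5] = 24 - 24*x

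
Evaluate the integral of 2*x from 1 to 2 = 3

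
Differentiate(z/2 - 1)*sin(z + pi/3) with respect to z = z*cos(z + pi/3)/2 + sin(z + pi/3)/2 - cos(z + pi/3)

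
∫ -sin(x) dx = cos(x) + C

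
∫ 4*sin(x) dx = -4*cos(x) + C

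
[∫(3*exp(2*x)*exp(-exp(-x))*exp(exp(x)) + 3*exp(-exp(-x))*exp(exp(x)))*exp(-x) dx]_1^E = -3*exp(E - exp(-1)) + 3*exp(-exp(-E) + exp(E))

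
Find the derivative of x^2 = 2*x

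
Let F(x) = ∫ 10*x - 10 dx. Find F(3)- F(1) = 20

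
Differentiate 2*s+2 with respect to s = 2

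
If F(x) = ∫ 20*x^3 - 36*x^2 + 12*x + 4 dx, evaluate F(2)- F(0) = 16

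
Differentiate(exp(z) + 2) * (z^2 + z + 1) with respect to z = z^2*exp(z) + 3*z*exp(z) + 4*z + 2*exp(z) + 2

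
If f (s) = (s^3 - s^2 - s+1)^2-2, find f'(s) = 6*s^5 - 10*s^4 - 4*s^3 + 12*s^2 - 2*s - 2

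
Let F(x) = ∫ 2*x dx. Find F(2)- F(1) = 3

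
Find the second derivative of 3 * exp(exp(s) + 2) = 3*exp(s + exp(s) + 2) + 3*exp(2*s + exp(s) + 2)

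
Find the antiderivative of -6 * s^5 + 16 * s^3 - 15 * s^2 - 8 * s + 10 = -s^6 + 4*s^4 - 5*s^3 - 4*s^2 + 10*s + C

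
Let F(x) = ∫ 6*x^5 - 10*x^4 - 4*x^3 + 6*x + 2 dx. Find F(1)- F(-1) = 0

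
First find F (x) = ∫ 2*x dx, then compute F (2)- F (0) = 4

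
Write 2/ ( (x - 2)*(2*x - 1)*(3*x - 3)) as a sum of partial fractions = 8/(9*(2*x - 1)) - 2/(3*(x - 1)) + 2/(9*(x - 2))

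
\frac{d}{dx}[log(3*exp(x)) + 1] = 1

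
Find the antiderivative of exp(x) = exp(x) + C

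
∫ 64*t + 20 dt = 32*t^2 + 20*t + C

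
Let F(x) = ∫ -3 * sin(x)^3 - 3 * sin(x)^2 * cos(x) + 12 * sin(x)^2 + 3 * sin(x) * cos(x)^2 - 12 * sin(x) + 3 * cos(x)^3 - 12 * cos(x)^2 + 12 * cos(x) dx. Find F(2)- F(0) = (-2 + cos(2) + sin(2))^3 + 1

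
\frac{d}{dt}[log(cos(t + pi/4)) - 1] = -tan(t + pi/4)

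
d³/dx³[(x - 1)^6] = 120*x^3 - 360*x^2 + 360*x - 120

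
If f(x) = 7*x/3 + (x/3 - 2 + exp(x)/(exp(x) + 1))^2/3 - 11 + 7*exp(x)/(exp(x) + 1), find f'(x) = (2*x*exp(3*x) + 12*x*exp(2*x) + 12*x*exp(x) + 2*x + 57*exp(3*x) + 336*exp(2*x) + 312*exp(x) + 51)/(27*exp(3*x) + 81*exp(2*x) + 81*exp(x) + 27)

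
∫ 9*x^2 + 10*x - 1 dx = 3*x^3 + 5*x^2 - x + C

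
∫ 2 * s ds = s^2 + C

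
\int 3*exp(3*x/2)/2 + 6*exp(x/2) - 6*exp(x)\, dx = (exp(x/2) - 2)^3 + C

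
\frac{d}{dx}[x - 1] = 1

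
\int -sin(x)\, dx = cos(x) + C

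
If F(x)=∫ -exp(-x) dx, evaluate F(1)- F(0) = -1 + exp(-1)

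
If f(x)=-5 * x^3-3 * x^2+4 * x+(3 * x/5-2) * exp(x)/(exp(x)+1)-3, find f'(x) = (-75*x^2*exp(2*x) - 150*x^2*exp(x) - 75*x^2 - 30*x*exp(2*x) - 57*x*exp(x) - 30*x + 23*exp(2*x) + 33*exp(x) + 20)/(5*exp(2*x) + 10*exp(x) + 5)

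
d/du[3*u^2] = 6*u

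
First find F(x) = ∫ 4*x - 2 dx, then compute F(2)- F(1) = 4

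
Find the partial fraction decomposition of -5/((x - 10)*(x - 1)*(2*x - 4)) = -5/(18*(x - 1)) + 5/(16*(x - 2)) - 5/(144*(x - 10))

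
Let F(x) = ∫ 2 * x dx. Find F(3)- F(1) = 8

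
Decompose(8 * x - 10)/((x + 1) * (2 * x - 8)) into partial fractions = 9/(5*(x + 1)) + 11/(5*(x - 4))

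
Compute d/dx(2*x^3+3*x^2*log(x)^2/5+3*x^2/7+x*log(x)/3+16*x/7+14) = 6*x^2 + 6*x*log(x)^2/5 + 6*x*log(x)/5 + 6*x/7 + log(x)/3 + 55/21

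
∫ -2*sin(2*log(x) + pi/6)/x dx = cos(2*log(x) + pi/6) + C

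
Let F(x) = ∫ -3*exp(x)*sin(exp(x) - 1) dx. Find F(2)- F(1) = -3*cos(1 - E) + 3*cos(1 - exp(2))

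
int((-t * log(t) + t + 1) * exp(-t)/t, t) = (log(t) - 1)*exp(-t) + C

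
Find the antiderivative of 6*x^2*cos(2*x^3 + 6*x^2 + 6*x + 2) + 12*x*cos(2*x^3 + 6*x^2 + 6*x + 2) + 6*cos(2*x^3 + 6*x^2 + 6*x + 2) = sin(2*(x + 1)^3) + C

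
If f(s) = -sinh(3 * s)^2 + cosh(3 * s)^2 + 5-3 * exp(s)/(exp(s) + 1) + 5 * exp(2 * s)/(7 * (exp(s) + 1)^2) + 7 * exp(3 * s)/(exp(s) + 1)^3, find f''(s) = (-136*exp(4*s) + 472*exp(3*s) - exp(2*s) - 21*exp(s))/(7*exp(5*s) + 35*exp(4*s) + 70*exp(3*s) + 70*exp(2*s) + 35*exp(s) + 7)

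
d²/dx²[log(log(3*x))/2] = (-log(x) - log(3) - 1)/(2*x^2*log(x)^2 + 4*x^2*log(3)*log(x) + 2*x^2*log(3)^2)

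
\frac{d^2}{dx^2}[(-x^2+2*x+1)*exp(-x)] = (-x^2 + 6*x - 5)*exp(-x)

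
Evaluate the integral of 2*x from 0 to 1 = 1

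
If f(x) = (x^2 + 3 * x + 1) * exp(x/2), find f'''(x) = x^2*exp(x/2)/8 + 15*x*exp(x/2)/8 + 43*exp(x/2)/8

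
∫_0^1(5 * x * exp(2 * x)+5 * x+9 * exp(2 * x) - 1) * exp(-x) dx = -9*exp(-1) + 9*E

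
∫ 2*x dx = x^2 + C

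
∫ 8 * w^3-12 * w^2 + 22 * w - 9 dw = 2*w^4 - 4*w^3 + 11*w^2 - 9*w + C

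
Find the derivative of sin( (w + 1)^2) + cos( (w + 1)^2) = -2*w*sin(w^2 + 2*w + 1) + 2*w*cos(w^2 + 2*w + 1) - 2*sin(w^2 + 2*w + 1) + 2*cos(w^2 + 2*w + 1)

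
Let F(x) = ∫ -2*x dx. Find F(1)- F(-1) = 0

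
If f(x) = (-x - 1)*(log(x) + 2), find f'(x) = (-x*log(x) - 3*x - 1)/x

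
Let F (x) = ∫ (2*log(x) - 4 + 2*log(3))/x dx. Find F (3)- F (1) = -(-2 + log(3))^2 + (-2 + log(9))^2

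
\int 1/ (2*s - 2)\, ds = log(4*s - 4)/2 + C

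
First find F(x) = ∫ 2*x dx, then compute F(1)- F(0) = 1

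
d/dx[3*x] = 3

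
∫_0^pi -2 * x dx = -pi^2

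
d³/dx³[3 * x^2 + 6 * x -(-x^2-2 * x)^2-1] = -24*x - 24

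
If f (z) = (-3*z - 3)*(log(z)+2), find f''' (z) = (3*z - 6)/z^3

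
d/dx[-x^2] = -2*x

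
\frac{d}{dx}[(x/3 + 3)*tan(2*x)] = 2*x/(3*cos(2*x)^2) + tan(2*x)/3 + 6/cos(2*x)^2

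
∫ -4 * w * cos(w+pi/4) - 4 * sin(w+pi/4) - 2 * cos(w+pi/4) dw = (-4*w - 2)*sin(w + pi/4) + C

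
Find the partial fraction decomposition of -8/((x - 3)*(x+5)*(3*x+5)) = 18/(35*(3*x + 5)) - 1/(10*(x + 5)) - 1/(14*(x - 3))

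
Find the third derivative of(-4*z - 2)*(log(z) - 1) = (4*z - 4)/z^3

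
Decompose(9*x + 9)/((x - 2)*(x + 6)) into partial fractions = 45/(8*(x + 6)) + 27/(8*(x - 2))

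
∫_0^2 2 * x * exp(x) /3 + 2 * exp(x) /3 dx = 4*exp(2)/3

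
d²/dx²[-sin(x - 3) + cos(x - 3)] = sin(x - 3) - cos(x - 3)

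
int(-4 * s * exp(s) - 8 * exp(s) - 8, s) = -4*(s + 1)*(exp(s) + 2) + C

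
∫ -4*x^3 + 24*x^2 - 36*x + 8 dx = -x^4 + 8*x^3 - 18*x^2 + 8*x + C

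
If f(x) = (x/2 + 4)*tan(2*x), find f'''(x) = 24*x*tan(2*x)^4 + 32*x*tan(2*x)^2 + 8*x + 192*tan(2*x)^4 + 12*tan(2*x)^3 + 256*tan(2*x)^2 + 12*tan(2*x) + 64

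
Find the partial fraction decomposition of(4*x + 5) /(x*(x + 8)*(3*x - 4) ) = 93/(112*(3*x - 4)) - 27/(224*(x + 8)) - 5/(32*x)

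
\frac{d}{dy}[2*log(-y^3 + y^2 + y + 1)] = (6*y^2 - 4*y - 2)/(y^3 - y^2 - y - 1)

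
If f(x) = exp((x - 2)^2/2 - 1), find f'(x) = x*exp(x^2/2 - 2*x + 1) - 2*exp(x^2/2 - 2*x + 1)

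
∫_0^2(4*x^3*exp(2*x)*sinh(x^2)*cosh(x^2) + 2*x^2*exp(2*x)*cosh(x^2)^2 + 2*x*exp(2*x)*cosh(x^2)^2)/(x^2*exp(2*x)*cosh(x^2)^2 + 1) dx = log(1 + 4*exp(4)*cosh(4)^2)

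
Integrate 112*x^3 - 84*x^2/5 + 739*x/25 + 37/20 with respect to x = 28*x^4 - 28*x^3/5 + 739*x^2/50 + 37*x/20 + C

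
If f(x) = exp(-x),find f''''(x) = exp(-x)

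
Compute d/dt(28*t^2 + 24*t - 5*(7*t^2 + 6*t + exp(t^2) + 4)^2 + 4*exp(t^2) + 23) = -140*t^3*exp(t^2) - 980*t^3 - 120*t^2*exp(t^2) - 1260*t^2 - 20*t*exp(2*t^2) - 212*t*exp(t^2) - 864*t - 60*exp(t^2) - 216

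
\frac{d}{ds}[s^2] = 2*s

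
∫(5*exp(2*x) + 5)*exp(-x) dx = 10*sinh(x) + C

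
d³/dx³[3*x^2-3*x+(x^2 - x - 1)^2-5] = 24*x - 12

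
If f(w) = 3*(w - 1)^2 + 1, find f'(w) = 6*w - 6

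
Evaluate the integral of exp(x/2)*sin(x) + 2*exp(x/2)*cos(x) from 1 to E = -2*exp(1/2)*sin(1) + 2*exp(E/2)*sin(E)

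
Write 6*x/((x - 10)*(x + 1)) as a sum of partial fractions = 6/(11*(x + 1)) + 60/(11*(x - 10))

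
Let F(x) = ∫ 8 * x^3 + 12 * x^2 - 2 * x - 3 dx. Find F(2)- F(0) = 54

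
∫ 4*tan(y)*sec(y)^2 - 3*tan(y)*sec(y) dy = (2*sec(y) - 3)*sec(y) + C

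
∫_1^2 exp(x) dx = -E + exp(2)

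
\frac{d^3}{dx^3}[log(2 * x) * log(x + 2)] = (2*x^3*log(x) + 2*x^3*log(x + 2) - 6*x^3 + 2*x^3*log(2) + 12*x^2*log(x + 2) - 18*x^2 + 24*x*log(x + 2) - 12*x + 16*log(x + 2))/(x^6 + 6*x^5 + 12*x^4 + 8*x^3)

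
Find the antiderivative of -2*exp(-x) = 2*exp(-x) + C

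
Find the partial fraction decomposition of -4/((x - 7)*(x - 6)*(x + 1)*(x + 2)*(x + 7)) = -1/(1365*(x + 7)) + 1/(90*(x + 2)) - 1/(84*(x + 1)) + 1/(182*(x - 6)) - 1/(252*(x - 7))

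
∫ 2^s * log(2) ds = 2^s + C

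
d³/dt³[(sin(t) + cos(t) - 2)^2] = -8*cos(2*t) + 4*sqrt(2)*cos(t + pi/4)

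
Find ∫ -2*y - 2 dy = -y^2 - 2*y + C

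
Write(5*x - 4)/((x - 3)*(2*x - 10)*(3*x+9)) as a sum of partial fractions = -19/(288*(x + 3)) - 11/(72*(x - 3)) + 7/(32*(x - 5))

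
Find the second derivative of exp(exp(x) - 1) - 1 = exp(x + exp(x) - 1) + exp(2*x + exp(x) - 1)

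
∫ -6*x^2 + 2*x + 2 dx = -2*x^3 + x^2 + 2*x + C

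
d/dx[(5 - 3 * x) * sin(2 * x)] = -6*x*cos(2*x) - 3*sin(2*x) + 10*cos(2*x)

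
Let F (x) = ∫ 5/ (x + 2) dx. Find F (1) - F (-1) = 5*log(3)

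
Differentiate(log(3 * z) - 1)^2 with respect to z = (2*log(z) - 2 + 2*log(3))/z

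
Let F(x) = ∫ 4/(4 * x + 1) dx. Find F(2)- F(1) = -log(5) + log(9)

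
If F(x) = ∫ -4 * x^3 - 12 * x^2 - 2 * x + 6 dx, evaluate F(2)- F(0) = -40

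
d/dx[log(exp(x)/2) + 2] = 1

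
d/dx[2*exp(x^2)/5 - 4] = 4*x*exp(x^2)/5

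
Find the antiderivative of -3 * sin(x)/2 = 3*cos(x)/2 + C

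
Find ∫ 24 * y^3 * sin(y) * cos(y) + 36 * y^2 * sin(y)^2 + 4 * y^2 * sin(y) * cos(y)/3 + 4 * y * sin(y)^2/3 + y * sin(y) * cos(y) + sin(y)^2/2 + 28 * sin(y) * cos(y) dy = (12*y^3 + 2*y^2/3 + y/2 + 14)*sin(y)^2 + C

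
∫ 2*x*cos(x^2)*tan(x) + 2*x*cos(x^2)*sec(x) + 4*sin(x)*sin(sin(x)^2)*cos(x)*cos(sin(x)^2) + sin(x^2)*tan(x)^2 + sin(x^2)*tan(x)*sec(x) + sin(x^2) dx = (tan(x) + sec(x))*sin(x^2) + sin(sin(x)^2)^2 + C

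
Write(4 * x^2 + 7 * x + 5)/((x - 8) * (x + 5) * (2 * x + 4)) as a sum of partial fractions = 35/(39*(x + 5)) - 7/(60*(x + 2)) + 317/(260*(x - 8))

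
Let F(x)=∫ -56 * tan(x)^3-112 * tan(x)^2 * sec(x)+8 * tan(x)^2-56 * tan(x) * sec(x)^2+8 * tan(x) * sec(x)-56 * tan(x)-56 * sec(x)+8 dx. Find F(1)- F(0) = -28*(tan(1) + sec(1))^2 + 8*tan(1) + 8*sec(1) + 20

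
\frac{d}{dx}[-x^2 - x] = -2*x - 1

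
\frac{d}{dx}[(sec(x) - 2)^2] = 2*(-2 + 1/cos(x))*sin(x)/cos(x)^2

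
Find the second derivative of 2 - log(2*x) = x^(-2)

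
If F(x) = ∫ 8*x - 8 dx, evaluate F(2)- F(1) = 4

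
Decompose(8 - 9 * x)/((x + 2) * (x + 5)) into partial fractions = -53/(3*(x + 5)) + 26/(3*(x + 2))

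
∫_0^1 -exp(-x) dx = -1 + exp(-1)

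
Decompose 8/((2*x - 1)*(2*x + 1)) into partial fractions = -4/(2*x + 1) + 4/(2*x - 1)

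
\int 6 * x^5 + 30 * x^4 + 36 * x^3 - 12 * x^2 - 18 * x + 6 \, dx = x^6 + 6*x^5 + 9*x^4 - 4*x^3 - 9*x^2 + 6*x + C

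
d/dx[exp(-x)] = -exp(-x)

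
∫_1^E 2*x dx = -1 + exp(2)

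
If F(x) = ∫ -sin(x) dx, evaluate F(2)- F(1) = -cos(1) + cos(2)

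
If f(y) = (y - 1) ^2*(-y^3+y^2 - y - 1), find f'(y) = -5*y^4 + 12*y^3 - 12*y^2 + 4*y + 1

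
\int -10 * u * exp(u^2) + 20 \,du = 20*u - 5*exp(u^2) + C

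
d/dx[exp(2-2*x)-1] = -2*exp(2 - 2*x)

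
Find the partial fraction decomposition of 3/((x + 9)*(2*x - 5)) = 6/(23*(2*x - 5)) - 3/(23*(x + 9))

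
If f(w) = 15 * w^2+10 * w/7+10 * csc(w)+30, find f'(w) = 30*w - 10*cot(w)*csc(w) + 10/7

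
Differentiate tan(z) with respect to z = cos(z)^(-2)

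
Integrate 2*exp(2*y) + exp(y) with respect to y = (exp(y) + 1)*exp(y) + C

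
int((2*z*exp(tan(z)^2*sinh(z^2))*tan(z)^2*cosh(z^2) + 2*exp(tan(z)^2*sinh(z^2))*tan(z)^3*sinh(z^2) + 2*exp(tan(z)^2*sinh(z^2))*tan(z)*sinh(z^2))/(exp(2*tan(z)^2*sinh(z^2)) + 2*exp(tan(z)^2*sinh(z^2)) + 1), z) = exp(tan(z)^2*sinh(z^2))/(exp(tan(z)^2*sinh(z^2)) + 1) + C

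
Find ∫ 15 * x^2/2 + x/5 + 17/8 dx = 5*x^3/2 + x^2/10 + 17*x/8 + C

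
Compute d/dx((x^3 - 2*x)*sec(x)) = (x^3*sin(x)/cos(x) + 3*x^2 - 2*x*sin(x)/cos(x) - 2)/cos(x)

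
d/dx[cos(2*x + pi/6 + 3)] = -2*sin(2*x + pi/6 + 3)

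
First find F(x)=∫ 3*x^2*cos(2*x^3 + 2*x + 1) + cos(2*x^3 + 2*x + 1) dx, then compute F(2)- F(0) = -sin(1)/2 + sin(21)/2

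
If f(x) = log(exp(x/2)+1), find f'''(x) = (-exp(3*x/2) + exp(x/2))/(32*exp(3*x/2) + 32*exp(x/2) + 8*exp(2*x) + 48*exp(x) + 8)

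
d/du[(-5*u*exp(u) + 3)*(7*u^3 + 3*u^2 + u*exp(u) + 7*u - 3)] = -35*u^4*exp(u) - 155*u^3*exp(u) - 10*u^2*exp(2*u) - 80*u^2*exp(u) + 63*u^2 - 10*u*exp(2*u) - 52*u*exp(u) + 18*u + 18*exp(u) + 21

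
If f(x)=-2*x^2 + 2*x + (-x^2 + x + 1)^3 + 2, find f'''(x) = -120*x^3 + 180*x^2 - 30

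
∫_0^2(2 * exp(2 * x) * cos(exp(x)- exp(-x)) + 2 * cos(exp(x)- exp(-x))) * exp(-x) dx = -2*sin(-exp(2) + exp(-2))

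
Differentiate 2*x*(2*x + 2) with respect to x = 8*x + 4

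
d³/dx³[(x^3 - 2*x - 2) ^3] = 504*x^6 - 1260*x^4 - 720*x^3 + 720*x^2 + 576*x + 24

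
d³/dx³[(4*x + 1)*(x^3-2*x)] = 96*x + 6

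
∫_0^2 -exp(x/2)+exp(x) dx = -2*E + 1 + exp(2)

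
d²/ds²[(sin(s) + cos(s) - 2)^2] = -4*sin(2*s) + 4*sqrt(2)*sin(s + pi/4)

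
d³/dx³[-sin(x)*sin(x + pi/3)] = 4*sin(2*x + pi/3)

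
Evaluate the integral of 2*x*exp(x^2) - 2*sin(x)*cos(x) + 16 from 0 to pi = -1 + 16*pi + exp(pi^2)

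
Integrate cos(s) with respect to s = sin(s) + C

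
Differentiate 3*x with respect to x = 3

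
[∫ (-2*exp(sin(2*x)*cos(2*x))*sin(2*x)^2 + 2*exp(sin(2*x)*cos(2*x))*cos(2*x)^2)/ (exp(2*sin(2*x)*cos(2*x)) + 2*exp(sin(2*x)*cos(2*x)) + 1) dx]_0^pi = 0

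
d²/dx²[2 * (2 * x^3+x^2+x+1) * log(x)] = (24*x^3*log(x) + 20*x^3 + 4*x^2*log(x) + 6*x^2 + 2*x - 2)/x^2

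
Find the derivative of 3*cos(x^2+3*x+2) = -3*(2*x + 3)*sin(x^2 + 3*x + 2)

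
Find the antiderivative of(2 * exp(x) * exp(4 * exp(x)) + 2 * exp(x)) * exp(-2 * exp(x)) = 2*sinh(2*exp(x)) + C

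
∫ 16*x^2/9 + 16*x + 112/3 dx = 16*x^3/27 + 8*x^2 + 112*x/3 + C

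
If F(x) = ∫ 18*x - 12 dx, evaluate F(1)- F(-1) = -24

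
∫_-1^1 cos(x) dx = 2*sin(1)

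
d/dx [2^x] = 2^x*log(2)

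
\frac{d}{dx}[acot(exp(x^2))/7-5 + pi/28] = -2*x*exp(x^2)/(7*exp(2*x^2) + 7)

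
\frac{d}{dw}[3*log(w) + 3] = 3/w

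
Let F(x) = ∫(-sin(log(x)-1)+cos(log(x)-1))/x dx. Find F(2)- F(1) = sqrt(2)*(-cos(pi/4 + 1) + cos(-log(2) + pi/4 + 1))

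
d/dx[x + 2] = 1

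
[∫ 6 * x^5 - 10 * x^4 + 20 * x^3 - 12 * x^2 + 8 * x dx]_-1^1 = -12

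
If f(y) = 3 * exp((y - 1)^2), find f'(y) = 6*y*exp(y^2 - 2*y + 1) - 6*exp(y^2 - 2*y + 1)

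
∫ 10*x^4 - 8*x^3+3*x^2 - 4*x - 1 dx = 2*x^5 - 2*x^4 + x^3 - 2*x^2 - x + C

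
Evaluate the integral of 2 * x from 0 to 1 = 1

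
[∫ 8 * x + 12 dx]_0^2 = 40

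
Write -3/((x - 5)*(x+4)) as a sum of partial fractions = 1/(3*(x + 4)) - 1/(3*(x - 5))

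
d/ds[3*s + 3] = 3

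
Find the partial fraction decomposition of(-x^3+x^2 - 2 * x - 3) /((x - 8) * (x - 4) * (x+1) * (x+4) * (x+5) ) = 157/(468*(x + 5)) - 85/(288*(x + 4)) + 1/(540*(x + 1)) + 59/(1440*(x - 4)) - 467/(5616*(x - 8))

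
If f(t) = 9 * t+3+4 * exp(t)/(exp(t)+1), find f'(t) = (9*exp(2*t) + 22*exp(t) + 9)/(exp(2*t) + 2*exp(t) + 1)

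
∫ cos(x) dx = sin(x) + C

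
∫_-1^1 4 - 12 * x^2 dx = 0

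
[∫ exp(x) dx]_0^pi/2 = -1 + exp(pi/2)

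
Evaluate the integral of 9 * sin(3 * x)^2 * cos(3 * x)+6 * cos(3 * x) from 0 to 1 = sin(3)^3 + 2*sin(3)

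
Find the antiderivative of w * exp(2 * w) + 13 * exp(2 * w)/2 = (w + 6)*exp(2*w)/2 + C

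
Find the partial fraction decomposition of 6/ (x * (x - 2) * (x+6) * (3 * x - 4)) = -81/(88*(3*x - 4)) - 1/(176*(x + 6)) + 3/(16*(x - 2)) + 1/(8*x)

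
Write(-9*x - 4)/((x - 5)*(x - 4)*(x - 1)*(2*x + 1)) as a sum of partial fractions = -4/(297*(2*x + 1)) - 13/(36*(x - 1)) + 40/(27*(x - 4)) - 49/(44*(x - 5))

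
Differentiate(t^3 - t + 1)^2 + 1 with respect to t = 6*t^5 - 8*t^3 + 6*t^2 + 2*t - 2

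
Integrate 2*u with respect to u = u^2 + C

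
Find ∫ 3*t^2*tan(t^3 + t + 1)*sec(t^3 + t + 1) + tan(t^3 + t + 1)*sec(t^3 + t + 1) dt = sec(t^3 + t + 1) + C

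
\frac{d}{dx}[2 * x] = 2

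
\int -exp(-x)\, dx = exp(-x) + C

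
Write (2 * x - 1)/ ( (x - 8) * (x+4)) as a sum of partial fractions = 3/(4*(x + 4)) + 5/(4*(x - 8))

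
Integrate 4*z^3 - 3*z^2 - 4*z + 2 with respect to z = z^4 - z^3 - 2*z^2 + 2*z + C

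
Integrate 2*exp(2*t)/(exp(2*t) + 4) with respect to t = log(exp(2*t) + 4) + C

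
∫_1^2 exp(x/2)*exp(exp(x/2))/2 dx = -exp(exp(1/2)) + exp(E)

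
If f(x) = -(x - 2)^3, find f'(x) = -3*x^2 + 12*x - 12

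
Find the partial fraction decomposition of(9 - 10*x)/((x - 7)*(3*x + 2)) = -47/(23*(3*x + 2)) - 61/(23*(x - 7))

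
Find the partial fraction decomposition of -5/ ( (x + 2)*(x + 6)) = 5/(4*(x + 6)) - 5/(4*(x + 2))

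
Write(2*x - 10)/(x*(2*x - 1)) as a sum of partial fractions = -18/(2*x - 1) + 10/x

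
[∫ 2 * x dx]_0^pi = pi^2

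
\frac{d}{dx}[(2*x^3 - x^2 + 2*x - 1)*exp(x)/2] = x^3*exp(x) + 5*x^2*exp(x)/2 + exp(x)/2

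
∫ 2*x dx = x^2 + C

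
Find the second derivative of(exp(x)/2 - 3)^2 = exp(2*x) - 3*exp(x)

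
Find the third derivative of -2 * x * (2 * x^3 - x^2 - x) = 12 - 96*x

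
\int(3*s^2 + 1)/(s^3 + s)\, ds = log(s^3 + s) + C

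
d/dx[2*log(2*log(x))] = 2/(x*log(x))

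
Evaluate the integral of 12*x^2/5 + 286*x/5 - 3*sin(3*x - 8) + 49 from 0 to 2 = cos(2) - cos(8) + 1094/5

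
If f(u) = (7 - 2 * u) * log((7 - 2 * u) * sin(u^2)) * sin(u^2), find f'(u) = -4*u^2*log((7 - 2*u)*sin(u^2))*cos(u^2) - 4*u^2*cos(u^2) + 14*u*log((7 - 2*u)*sin(u^2))*cos(u^2) + 14*u*cos(u^2) - 2*log((7 - 2*u)*sin(u^2))*sin(u^2) - 2*sin(u^2)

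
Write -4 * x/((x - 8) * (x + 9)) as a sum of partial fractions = -36/(17*(x + 9)) - 32/(17*(x - 8))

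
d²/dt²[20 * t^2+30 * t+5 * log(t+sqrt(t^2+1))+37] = (160*t^6 + 160*t^5*sqrt(t^2 + 1) + 340*t^4 + 260*t^3*sqrt(t^2 + 1) + 225*t^2 + 115*t*sqrt(t^2 + 1) + 40)/(4*t^6 + 4*t^5*sqrt(t^2 + 1) + 9*t^4 + 7*t^3*sqrt(t^2 + 1) + 6*t^2 + 3*t*sqrt(t^2 + 1) + 1)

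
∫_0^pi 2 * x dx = pi^2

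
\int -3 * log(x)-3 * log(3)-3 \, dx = -3*x*log(3*x) + C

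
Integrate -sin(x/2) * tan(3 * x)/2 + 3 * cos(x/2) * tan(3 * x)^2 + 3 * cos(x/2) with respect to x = cos(x/2)*tan(3*x) + C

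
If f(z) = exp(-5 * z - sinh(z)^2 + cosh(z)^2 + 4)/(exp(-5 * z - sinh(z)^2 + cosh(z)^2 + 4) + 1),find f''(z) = -(25*exp(5*z - 5) - 25*exp(10*z - 10))/(exp(-15)*exp(15*z) + 3*exp(-10)*exp(10*z) + 3*exp(-5)*exp(5*z) + 1)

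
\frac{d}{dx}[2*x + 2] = 2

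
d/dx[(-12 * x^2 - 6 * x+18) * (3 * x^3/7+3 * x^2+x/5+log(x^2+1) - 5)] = (-900*x^6 - 5400*x^5 - 2232*x^4 - 840*x^3*log(x^2 + 1) + 1656*x^3 - 210*x^2*log(x^2 + 1) - 576*x^2 - 840*x*log(x^2 + 1) + 9156*x - 210*log(x^2 + 1) + 1176)/(35*x^2 + 35)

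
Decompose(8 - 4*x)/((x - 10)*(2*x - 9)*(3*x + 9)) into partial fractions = 8/(99*(2*x - 9)) + 4/(117*(x + 3)) - 32/(429*(x - 10))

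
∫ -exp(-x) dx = exp(-x) + C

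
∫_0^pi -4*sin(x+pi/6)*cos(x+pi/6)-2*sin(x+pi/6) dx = -2*sqrt(3)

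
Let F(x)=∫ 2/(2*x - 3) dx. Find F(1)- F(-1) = -log(5)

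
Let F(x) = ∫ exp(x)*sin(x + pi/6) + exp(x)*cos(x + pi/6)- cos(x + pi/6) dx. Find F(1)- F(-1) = (1 - exp(-1))*cos(1 + pi/3) + (-1 + E)*sin(pi/6 + 1)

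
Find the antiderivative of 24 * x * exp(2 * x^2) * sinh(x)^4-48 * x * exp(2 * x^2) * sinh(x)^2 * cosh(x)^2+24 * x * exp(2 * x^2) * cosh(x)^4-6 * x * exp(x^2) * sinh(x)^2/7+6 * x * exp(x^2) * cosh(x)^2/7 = (6*exp(x^2) + 3/7)*exp(x^2) + C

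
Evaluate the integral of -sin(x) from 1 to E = cos(E) - cos(1)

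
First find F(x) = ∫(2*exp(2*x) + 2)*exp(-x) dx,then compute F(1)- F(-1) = -4*exp(-1) + 4*E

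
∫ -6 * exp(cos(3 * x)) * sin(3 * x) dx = 2*exp(cos(3*x)) + C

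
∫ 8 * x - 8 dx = 4*x^2 - 8*x + C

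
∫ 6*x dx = 3*x^2 + C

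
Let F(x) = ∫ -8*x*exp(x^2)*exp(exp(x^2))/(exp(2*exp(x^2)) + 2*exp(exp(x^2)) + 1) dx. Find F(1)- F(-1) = 0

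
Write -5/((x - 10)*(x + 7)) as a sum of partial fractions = 5/(17*(x + 7)) - 5/(17*(x - 10))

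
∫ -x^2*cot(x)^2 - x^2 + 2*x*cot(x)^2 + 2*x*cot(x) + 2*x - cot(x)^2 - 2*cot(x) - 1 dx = (x - 1)^2*cot(x) + C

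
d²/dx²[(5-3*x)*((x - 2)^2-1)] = 34 - 18*x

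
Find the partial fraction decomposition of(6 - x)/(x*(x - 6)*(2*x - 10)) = -1/(10*(x - 5)) + 1/(10*x)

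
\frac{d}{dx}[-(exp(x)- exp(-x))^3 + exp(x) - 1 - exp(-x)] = (-3*exp(6*x) + 4*exp(4*x) + 4*exp(2*x) - 3)*exp(-3*x)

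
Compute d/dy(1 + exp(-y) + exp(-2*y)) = (-exp(y) - 2)*exp(-2*y)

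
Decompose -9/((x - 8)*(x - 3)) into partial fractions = 9/(5*(x - 3)) - 9/(5*(x - 8))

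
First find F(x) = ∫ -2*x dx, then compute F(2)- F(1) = -3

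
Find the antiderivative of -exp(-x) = exp(-x) + C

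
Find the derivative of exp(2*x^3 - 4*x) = 6*x^2*exp(2*x^3 - 4*x) - 4*exp(2*x^3 - 4*x)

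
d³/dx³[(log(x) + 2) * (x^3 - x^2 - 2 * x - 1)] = (6*x^3*log(x) + 23*x^3 - 2*x^2 + 2*x - 2)/x^3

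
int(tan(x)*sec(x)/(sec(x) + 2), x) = log(sec(x) + 2) + C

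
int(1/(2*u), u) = log(-2*u)/2 + C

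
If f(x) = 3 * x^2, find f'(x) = 6*x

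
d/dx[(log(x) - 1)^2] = (2*log(x) - 2)/x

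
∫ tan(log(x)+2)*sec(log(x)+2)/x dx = sec(log(x) + 2) + C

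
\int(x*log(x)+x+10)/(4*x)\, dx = (x + 10)*log(x)/4 + C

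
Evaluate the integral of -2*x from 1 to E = 1 - exp(2)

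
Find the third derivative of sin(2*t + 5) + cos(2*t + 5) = 8*sin(2*t + 5) - 8*cos(2*t + 5)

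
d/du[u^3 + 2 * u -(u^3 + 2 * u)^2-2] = -6*u^5 - 16*u^3 + 3*u^2 - 8*u + 2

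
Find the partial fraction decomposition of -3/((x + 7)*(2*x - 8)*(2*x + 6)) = -3/(176*(x + 7)) + 3/(112*(x + 3)) - 3/(308*(x - 4))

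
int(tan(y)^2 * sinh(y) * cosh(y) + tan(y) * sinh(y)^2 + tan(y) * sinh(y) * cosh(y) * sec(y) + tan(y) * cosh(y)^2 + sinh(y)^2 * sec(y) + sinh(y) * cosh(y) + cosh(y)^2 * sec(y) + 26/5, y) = 26*y/5 + (tan(y) + sec(y))*sinh(2*y)/2 + C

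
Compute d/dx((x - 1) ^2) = 2*x - 2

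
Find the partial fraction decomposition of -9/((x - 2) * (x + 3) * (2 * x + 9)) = -12/(13*(2*x + 9)) + 3/(5*(x + 3)) - 9/(65*(x - 2))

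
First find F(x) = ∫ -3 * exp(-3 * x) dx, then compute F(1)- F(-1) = -exp(3) + exp(-3)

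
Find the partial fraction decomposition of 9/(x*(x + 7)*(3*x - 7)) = 81/(196*(3*x - 7)) + 9/(196*(x + 7)) - 9/(49*x)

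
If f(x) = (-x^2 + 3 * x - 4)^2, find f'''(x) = 24*x - 36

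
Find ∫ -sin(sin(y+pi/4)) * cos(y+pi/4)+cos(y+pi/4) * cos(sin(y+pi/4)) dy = sin(sin(y + pi/4)) + cos(sin(y + pi/4)) + C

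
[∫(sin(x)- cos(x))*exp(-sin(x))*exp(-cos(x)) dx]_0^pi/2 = 0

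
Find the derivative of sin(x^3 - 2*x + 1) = (3*x^2 - 2)*cos(x^3 - 2*x + 1)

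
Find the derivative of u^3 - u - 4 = 3*u^2 - 1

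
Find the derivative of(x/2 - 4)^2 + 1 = x/2 - 4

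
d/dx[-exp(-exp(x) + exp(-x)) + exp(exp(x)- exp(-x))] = (exp(2*x) + exp(2*exp(x) - 2*exp(-x)) + exp(2*x + 2*exp(x) - 2*exp(-x)) + 1)*exp(-x - exp(x) + exp(-x))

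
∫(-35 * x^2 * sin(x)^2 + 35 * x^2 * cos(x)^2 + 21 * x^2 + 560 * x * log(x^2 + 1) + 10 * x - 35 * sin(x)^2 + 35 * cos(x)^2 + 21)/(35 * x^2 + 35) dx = 3*x/5 + 4*log(x^2 + 1)^2 + log(x^2 + 1)/7 + sin(2*x)/2 + C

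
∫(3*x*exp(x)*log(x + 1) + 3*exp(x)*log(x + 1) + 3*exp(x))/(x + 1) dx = 3*exp(x)*log(x + 1) + C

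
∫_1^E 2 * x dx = -1 + exp(2)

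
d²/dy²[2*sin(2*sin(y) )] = -4*sin(y)*cos(2*sin(y)) - 8*sin(2*sin(y))*cos(y)^2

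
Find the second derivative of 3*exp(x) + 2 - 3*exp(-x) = (3*exp(2*x) - 3)*exp(-x)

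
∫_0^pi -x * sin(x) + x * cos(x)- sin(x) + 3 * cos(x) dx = -4 - pi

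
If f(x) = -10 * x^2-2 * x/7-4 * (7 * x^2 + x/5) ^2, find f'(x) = -784*x^3 - 168*x^2/5 - 508*x/25 - 2/7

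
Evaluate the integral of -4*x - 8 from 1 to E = 18 - 2*(2 + E)^2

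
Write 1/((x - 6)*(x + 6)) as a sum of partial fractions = -1/(12*(x + 6)) + 1/(12*(x - 6))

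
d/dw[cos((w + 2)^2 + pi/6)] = -2*(w + 2)*sin(w^2 + 4*w + pi/6 + 4)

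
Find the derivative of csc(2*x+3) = -2*cot(2*x + 3)*csc(2*x + 3)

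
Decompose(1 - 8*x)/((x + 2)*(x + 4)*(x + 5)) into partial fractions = 41/(3*(x + 5)) - 33/(2*(x + 4)) + 17/(6*(x + 2))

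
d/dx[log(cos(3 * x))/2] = -3*tan(3*x)/2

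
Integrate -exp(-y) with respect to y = exp(-y) + C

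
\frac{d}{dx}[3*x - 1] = 3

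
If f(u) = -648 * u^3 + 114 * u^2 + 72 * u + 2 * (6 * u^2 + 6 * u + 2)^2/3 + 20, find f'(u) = 96*u^3 - 1800*u^2 + 308*u + 88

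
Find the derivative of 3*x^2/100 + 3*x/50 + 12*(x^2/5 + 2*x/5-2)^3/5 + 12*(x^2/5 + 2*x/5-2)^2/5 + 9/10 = 72*x^5/625 + 72*x^4/125 - 624*x^3/625 - 3312*x^2/625 + 39*x/10 + 387/50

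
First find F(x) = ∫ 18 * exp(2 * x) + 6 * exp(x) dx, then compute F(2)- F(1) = -(1 + 3*E)^2 + (1 + 3*exp(2))^2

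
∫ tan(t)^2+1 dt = tan(t) + C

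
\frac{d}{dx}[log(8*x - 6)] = 4/(4*x - 3)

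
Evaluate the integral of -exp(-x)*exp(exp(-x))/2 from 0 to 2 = -E/2 + exp(exp(-2))/2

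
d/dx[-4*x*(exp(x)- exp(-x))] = (-4*x*exp(2*x) - 4*x - 4*exp(2*x) + 4)*exp(-x)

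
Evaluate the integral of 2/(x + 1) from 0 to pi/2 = 2*log(1 + pi/2)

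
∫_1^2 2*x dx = 3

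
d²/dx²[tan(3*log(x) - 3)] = (18*tan(3*log(x) - 3)^3 - 3*tan(3*log(x) - 3)^2 + 18*tan(3*log(x) - 3) - 3)/x^2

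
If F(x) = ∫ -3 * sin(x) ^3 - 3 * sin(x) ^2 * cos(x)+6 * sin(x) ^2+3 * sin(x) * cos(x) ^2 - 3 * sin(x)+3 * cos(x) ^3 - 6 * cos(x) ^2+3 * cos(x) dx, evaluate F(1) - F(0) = (-1 + cos(1) + sin(1))^3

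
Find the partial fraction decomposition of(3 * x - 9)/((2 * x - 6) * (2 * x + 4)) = 3/(4*(x + 2))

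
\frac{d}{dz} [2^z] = 2^z*log(2)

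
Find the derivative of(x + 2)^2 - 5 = 2*x + 4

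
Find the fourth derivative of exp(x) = exp(x)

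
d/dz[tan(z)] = cos(z)^(-2)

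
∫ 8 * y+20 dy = 4*y^2 + 20*y + C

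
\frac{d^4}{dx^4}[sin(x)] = sin(x)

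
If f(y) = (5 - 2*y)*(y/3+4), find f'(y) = -4*y/3 - 19/3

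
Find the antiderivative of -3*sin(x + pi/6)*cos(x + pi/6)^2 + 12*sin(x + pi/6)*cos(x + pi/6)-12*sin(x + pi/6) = (cos(x + pi/6) - 2)^3 + C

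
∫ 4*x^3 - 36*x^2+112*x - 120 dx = x^4 - 12*x^3 + 56*x^2 - 120*x + C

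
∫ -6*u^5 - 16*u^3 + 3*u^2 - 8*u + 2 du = -u^6 - 4*u^4 + u^3 - 4*u^2 + 2*u + C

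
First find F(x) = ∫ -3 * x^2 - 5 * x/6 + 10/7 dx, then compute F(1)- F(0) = 1/84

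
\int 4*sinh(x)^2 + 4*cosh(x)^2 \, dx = 2*sinh(2*x) + C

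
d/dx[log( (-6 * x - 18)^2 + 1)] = (72*x + 216)/(36*x^2 + 216*x + 325)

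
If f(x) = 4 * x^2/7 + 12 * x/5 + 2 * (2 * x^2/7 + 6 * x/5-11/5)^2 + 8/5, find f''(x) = 96*x^2/49 + 288*x/35 + 328/175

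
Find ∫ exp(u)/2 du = exp(u)/2 + C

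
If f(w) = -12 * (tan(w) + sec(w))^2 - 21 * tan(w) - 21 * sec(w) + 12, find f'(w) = -3*(8*sin(w)^2/cos(w) + 7*sin(w) + 16*sin(w)/cos(w) + 7 + 8/cos(w))/cos(w)^2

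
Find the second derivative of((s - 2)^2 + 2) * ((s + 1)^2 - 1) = 12*s^2 - 12*s - 4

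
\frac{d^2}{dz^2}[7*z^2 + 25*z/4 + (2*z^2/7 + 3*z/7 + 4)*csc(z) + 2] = -2*z^2/(7*sin(z)) + 4*z^2/(7*sin(z)^3) - 3*z/(7*sin(z)) - 8*z*cos(z)/(7*sin(z)^2) + 6*z/(7*sin(z)^3) + 14 - 24/(7*sin(z)) - 6*cos(z)/(7*sin(z)^2) + 8/sin(z)^3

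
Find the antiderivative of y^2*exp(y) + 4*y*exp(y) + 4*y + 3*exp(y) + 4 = (y + 1)^2*(exp(y) + 2) + C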